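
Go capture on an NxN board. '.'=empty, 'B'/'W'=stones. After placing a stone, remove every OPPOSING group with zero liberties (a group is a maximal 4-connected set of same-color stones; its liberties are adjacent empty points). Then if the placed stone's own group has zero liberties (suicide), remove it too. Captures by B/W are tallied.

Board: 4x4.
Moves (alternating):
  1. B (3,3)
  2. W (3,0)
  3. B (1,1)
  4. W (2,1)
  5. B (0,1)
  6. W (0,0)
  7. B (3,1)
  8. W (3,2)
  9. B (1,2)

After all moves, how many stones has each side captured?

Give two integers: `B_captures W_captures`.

Move 1: B@(3,3) -> caps B=0 W=0
Move 2: W@(3,0) -> caps B=0 W=0
Move 3: B@(1,1) -> caps B=0 W=0
Move 4: W@(2,1) -> caps B=0 W=0
Move 5: B@(0,1) -> caps B=0 W=0
Move 6: W@(0,0) -> caps B=0 W=0
Move 7: B@(3,1) -> caps B=0 W=0
Move 8: W@(3,2) -> caps B=0 W=1
Move 9: B@(1,2) -> caps B=0 W=1

Answer: 0 1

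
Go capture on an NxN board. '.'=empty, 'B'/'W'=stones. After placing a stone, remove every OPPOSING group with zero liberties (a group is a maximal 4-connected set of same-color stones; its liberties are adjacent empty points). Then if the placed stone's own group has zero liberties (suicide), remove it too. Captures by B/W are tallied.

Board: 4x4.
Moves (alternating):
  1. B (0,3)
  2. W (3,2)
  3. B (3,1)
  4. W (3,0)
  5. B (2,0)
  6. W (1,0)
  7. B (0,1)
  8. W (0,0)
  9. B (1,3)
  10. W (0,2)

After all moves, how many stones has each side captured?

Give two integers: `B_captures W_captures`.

Move 1: B@(0,3) -> caps B=0 W=0
Move 2: W@(3,2) -> caps B=0 W=0
Move 3: B@(3,1) -> caps B=0 W=0
Move 4: W@(3,0) -> caps B=0 W=0
Move 5: B@(2,0) -> caps B=1 W=0
Move 6: W@(1,0) -> caps B=1 W=0
Move 7: B@(0,1) -> caps B=1 W=0
Move 8: W@(0,0) -> caps B=1 W=0
Move 9: B@(1,3) -> caps B=1 W=0
Move 10: W@(0,2) -> caps B=1 W=0

Answer: 1 0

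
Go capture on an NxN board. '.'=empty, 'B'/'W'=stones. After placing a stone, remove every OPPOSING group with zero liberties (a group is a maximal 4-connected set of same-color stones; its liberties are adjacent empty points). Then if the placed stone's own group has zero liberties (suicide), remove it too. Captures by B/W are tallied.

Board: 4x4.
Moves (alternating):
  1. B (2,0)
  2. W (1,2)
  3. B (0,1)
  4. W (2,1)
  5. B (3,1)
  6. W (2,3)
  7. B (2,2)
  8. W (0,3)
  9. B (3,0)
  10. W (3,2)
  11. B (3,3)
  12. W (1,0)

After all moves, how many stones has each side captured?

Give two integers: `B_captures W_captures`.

Move 1: B@(2,0) -> caps B=0 W=0
Move 2: W@(1,2) -> caps B=0 W=0
Move 3: B@(0,1) -> caps B=0 W=0
Move 4: W@(2,1) -> caps B=0 W=0
Move 5: B@(3,1) -> caps B=0 W=0
Move 6: W@(2,3) -> caps B=0 W=0
Move 7: B@(2,2) -> caps B=0 W=0
Move 8: W@(0,3) -> caps B=0 W=0
Move 9: B@(3,0) -> caps B=0 W=0
Move 10: W@(3,2) -> caps B=0 W=1
Move 11: B@(3,3) -> caps B=0 W=1
Move 12: W@(1,0) -> caps B=0 W=4

Answer: 0 4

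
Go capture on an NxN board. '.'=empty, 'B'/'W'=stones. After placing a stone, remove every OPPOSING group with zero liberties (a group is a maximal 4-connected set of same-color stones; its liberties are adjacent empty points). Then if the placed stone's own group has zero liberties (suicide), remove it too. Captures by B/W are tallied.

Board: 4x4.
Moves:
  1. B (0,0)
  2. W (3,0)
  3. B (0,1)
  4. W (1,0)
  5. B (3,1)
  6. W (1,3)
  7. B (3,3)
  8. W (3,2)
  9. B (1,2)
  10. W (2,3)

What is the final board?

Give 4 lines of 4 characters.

Move 1: B@(0,0) -> caps B=0 W=0
Move 2: W@(3,0) -> caps B=0 W=0
Move 3: B@(0,1) -> caps B=0 W=0
Move 4: W@(1,0) -> caps B=0 W=0
Move 5: B@(3,1) -> caps B=0 W=0
Move 6: W@(1,3) -> caps B=0 W=0
Move 7: B@(3,3) -> caps B=0 W=0
Move 8: W@(3,2) -> caps B=0 W=0
Move 9: B@(1,2) -> caps B=0 W=0
Move 10: W@(2,3) -> caps B=0 W=1

Answer: BB..
W.BW
...W
WBW.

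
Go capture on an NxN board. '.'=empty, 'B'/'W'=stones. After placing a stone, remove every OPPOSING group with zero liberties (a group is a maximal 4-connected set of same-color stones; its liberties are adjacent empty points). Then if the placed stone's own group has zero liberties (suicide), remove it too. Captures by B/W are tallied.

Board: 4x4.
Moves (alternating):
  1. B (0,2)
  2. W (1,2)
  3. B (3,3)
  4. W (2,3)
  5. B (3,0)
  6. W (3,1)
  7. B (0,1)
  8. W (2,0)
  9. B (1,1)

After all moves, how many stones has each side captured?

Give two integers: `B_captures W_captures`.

Answer: 0 1

Derivation:
Move 1: B@(0,2) -> caps B=0 W=0
Move 2: W@(1,2) -> caps B=0 W=0
Move 3: B@(3,3) -> caps B=0 W=0
Move 4: W@(2,3) -> caps B=0 W=0
Move 5: B@(3,0) -> caps B=0 W=0
Move 6: W@(3,1) -> caps B=0 W=0
Move 7: B@(0,1) -> caps B=0 W=0
Move 8: W@(2,0) -> caps B=0 W=1
Move 9: B@(1,1) -> caps B=0 W=1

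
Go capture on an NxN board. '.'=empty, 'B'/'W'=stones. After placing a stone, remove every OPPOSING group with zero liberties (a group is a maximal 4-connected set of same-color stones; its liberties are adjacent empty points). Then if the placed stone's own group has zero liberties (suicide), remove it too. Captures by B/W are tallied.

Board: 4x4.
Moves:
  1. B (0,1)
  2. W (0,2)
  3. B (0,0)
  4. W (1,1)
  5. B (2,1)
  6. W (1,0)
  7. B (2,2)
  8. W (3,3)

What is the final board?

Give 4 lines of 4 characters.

Move 1: B@(0,1) -> caps B=0 W=0
Move 2: W@(0,2) -> caps B=0 W=0
Move 3: B@(0,0) -> caps B=0 W=0
Move 4: W@(1,1) -> caps B=0 W=0
Move 5: B@(2,1) -> caps B=0 W=0
Move 6: W@(1,0) -> caps B=0 W=2
Move 7: B@(2,2) -> caps B=0 W=2
Move 8: W@(3,3) -> caps B=0 W=2

Answer: ..W.
WW..
.BB.
...W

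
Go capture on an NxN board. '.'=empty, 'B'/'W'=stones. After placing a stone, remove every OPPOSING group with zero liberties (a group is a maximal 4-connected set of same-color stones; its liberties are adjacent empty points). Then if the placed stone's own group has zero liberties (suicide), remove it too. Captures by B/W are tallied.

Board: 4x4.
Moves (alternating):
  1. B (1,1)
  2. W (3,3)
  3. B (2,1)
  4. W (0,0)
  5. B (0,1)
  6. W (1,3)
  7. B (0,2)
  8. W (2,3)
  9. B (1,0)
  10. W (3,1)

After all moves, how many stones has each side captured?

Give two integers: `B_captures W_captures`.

Answer: 1 0

Derivation:
Move 1: B@(1,1) -> caps B=0 W=0
Move 2: W@(3,3) -> caps B=0 W=0
Move 3: B@(2,1) -> caps B=0 W=0
Move 4: W@(0,0) -> caps B=0 W=0
Move 5: B@(0,1) -> caps B=0 W=0
Move 6: W@(1,3) -> caps B=0 W=0
Move 7: B@(0,2) -> caps B=0 W=0
Move 8: W@(2,3) -> caps B=0 W=0
Move 9: B@(1,0) -> caps B=1 W=0
Move 10: W@(3,1) -> caps B=1 W=0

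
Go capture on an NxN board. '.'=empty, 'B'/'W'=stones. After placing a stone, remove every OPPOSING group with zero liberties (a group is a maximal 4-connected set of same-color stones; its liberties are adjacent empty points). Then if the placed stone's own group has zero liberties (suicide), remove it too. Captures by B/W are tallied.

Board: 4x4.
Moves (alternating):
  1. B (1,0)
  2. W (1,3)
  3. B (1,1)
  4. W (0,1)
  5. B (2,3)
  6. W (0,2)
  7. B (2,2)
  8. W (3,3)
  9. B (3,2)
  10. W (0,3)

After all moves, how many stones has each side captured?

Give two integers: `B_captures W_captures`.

Move 1: B@(1,0) -> caps B=0 W=0
Move 2: W@(1,3) -> caps B=0 W=0
Move 3: B@(1,1) -> caps B=0 W=0
Move 4: W@(0,1) -> caps B=0 W=0
Move 5: B@(2,3) -> caps B=0 W=0
Move 6: W@(0,2) -> caps B=0 W=0
Move 7: B@(2,2) -> caps B=0 W=0
Move 8: W@(3,3) -> caps B=0 W=0
Move 9: B@(3,2) -> caps B=1 W=0
Move 10: W@(0,3) -> caps B=1 W=0

Answer: 1 0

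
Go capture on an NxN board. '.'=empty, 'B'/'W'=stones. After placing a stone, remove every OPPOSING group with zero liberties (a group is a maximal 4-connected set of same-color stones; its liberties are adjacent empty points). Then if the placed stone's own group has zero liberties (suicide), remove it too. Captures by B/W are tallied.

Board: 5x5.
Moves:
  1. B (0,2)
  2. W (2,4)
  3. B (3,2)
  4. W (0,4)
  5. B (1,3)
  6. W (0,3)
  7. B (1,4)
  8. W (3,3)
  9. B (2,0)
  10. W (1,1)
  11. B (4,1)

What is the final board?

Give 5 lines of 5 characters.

Move 1: B@(0,2) -> caps B=0 W=0
Move 2: W@(2,4) -> caps B=0 W=0
Move 3: B@(3,2) -> caps B=0 W=0
Move 4: W@(0,4) -> caps B=0 W=0
Move 5: B@(1,3) -> caps B=0 W=0
Move 6: W@(0,3) -> caps B=0 W=0
Move 7: B@(1,4) -> caps B=2 W=0
Move 8: W@(3,3) -> caps B=2 W=0
Move 9: B@(2,0) -> caps B=2 W=0
Move 10: W@(1,1) -> caps B=2 W=0
Move 11: B@(4,1) -> caps B=2 W=0

Answer: ..B..
.W.BB
B...W
..BW.
.B...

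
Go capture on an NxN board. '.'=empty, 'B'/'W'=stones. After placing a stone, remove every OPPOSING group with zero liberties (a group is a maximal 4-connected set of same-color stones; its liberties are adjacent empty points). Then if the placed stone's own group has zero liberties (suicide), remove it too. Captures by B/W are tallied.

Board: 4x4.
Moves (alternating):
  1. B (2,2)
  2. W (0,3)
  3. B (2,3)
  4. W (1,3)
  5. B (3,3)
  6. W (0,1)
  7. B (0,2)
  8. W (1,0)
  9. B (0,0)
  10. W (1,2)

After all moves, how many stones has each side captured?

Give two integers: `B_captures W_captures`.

Answer: 0 1

Derivation:
Move 1: B@(2,2) -> caps B=0 W=0
Move 2: W@(0,3) -> caps B=0 W=0
Move 3: B@(2,3) -> caps B=0 W=0
Move 4: W@(1,3) -> caps B=0 W=0
Move 5: B@(3,3) -> caps B=0 W=0
Move 6: W@(0,1) -> caps B=0 W=0
Move 7: B@(0,2) -> caps B=0 W=0
Move 8: W@(1,0) -> caps B=0 W=0
Move 9: B@(0,0) -> caps B=0 W=0
Move 10: W@(1,2) -> caps B=0 W=1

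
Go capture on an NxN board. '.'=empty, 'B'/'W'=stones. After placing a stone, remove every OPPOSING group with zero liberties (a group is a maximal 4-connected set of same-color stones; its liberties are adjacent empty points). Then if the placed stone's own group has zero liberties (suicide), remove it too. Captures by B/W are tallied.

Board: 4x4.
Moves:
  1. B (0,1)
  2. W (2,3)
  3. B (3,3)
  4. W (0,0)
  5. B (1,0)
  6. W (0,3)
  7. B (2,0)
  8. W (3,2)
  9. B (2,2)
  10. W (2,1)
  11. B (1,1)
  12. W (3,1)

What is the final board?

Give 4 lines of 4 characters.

Answer: .B.W
BB..
BWBW
.WW.

Derivation:
Move 1: B@(0,1) -> caps B=0 W=0
Move 2: W@(2,3) -> caps B=0 W=0
Move 3: B@(3,3) -> caps B=0 W=0
Move 4: W@(0,0) -> caps B=0 W=0
Move 5: B@(1,0) -> caps B=1 W=0
Move 6: W@(0,3) -> caps B=1 W=0
Move 7: B@(2,0) -> caps B=1 W=0
Move 8: W@(3,2) -> caps B=1 W=1
Move 9: B@(2,2) -> caps B=1 W=1
Move 10: W@(2,1) -> caps B=1 W=1
Move 11: B@(1,1) -> caps B=1 W=1
Move 12: W@(3,1) -> caps B=1 W=1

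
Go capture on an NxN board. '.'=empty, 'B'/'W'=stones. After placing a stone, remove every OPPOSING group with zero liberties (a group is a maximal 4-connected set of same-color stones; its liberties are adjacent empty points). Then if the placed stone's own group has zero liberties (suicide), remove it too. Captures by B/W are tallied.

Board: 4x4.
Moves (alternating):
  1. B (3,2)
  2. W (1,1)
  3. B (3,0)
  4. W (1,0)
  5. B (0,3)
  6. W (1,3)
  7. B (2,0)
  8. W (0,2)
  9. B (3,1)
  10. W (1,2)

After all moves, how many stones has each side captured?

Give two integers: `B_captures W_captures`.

Answer: 0 1

Derivation:
Move 1: B@(3,2) -> caps B=0 W=0
Move 2: W@(1,1) -> caps B=0 W=0
Move 3: B@(3,0) -> caps B=0 W=0
Move 4: W@(1,0) -> caps B=0 W=0
Move 5: B@(0,3) -> caps B=0 W=0
Move 6: W@(1,3) -> caps B=0 W=0
Move 7: B@(2,0) -> caps B=0 W=0
Move 8: W@(0,2) -> caps B=0 W=1
Move 9: B@(3,1) -> caps B=0 W=1
Move 10: W@(1,2) -> caps B=0 W=1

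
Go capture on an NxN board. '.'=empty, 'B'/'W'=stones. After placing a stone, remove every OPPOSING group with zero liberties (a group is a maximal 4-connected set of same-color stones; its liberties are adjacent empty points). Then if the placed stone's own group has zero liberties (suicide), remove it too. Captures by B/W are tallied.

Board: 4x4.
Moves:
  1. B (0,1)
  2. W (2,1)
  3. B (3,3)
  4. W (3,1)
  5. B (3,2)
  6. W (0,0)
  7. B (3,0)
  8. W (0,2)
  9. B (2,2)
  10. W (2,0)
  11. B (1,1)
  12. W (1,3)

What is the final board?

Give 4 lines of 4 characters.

Answer: WBW.
.B.W
WWB.
.WBB

Derivation:
Move 1: B@(0,1) -> caps B=0 W=0
Move 2: W@(2,1) -> caps B=0 W=0
Move 3: B@(3,3) -> caps B=0 W=0
Move 4: W@(3,1) -> caps B=0 W=0
Move 5: B@(3,2) -> caps B=0 W=0
Move 6: W@(0,0) -> caps B=0 W=0
Move 7: B@(3,0) -> caps B=0 W=0
Move 8: W@(0,2) -> caps B=0 W=0
Move 9: B@(2,2) -> caps B=0 W=0
Move 10: W@(2,0) -> caps B=0 W=1
Move 11: B@(1,1) -> caps B=0 W=1
Move 12: W@(1,3) -> caps B=0 W=1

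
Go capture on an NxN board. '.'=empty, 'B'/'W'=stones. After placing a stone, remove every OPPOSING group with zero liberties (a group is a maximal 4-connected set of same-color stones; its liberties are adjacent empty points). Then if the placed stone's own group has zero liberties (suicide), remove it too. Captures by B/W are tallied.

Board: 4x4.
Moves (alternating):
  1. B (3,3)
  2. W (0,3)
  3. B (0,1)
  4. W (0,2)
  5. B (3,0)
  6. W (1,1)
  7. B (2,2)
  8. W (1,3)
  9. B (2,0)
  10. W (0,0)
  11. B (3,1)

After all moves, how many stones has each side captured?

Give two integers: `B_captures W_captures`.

Move 1: B@(3,3) -> caps B=0 W=0
Move 2: W@(0,3) -> caps B=0 W=0
Move 3: B@(0,1) -> caps B=0 W=0
Move 4: W@(0,2) -> caps B=0 W=0
Move 5: B@(3,0) -> caps B=0 W=0
Move 6: W@(1,1) -> caps B=0 W=0
Move 7: B@(2,2) -> caps B=0 W=0
Move 8: W@(1,3) -> caps B=0 W=0
Move 9: B@(2,0) -> caps B=0 W=0
Move 10: W@(0,0) -> caps B=0 W=1
Move 11: B@(3,1) -> caps B=0 W=1

Answer: 0 1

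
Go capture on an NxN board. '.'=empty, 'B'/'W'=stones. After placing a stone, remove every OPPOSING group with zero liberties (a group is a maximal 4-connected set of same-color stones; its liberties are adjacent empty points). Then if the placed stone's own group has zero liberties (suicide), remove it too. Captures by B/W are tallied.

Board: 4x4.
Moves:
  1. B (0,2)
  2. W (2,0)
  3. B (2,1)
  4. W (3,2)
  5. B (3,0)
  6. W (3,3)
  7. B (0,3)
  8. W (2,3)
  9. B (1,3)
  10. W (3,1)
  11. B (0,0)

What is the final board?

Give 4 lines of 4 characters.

Answer: B.BB
...B
WB.W
.WWW

Derivation:
Move 1: B@(0,2) -> caps B=0 W=0
Move 2: W@(2,0) -> caps B=0 W=0
Move 3: B@(2,1) -> caps B=0 W=0
Move 4: W@(3,2) -> caps B=0 W=0
Move 5: B@(3,0) -> caps B=0 W=0
Move 6: W@(3,3) -> caps B=0 W=0
Move 7: B@(0,3) -> caps B=0 W=0
Move 8: W@(2,3) -> caps B=0 W=0
Move 9: B@(1,3) -> caps B=0 W=0
Move 10: W@(3,1) -> caps B=0 W=1
Move 11: B@(0,0) -> caps B=0 W=1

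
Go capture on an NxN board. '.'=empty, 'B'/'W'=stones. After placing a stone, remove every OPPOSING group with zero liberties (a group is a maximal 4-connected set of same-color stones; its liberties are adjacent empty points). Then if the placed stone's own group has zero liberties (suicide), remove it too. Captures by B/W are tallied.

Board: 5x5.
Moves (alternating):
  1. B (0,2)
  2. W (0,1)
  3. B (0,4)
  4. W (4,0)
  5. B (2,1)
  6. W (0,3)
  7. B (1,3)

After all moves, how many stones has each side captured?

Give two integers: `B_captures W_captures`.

Move 1: B@(0,2) -> caps B=0 W=0
Move 2: W@(0,1) -> caps B=0 W=0
Move 3: B@(0,4) -> caps B=0 W=0
Move 4: W@(4,0) -> caps B=0 W=0
Move 5: B@(2,1) -> caps B=0 W=0
Move 6: W@(0,3) -> caps B=0 W=0
Move 7: B@(1,3) -> caps B=1 W=0

Answer: 1 0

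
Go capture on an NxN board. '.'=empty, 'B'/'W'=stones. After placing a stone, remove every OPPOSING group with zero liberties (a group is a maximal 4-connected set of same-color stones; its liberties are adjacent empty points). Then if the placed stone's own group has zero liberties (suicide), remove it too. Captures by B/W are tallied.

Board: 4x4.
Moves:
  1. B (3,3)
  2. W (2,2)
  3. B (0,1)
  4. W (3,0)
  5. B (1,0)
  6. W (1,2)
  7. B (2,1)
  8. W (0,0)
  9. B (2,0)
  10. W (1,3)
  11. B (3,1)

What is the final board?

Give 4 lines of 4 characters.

Move 1: B@(3,3) -> caps B=0 W=0
Move 2: W@(2,2) -> caps B=0 W=0
Move 3: B@(0,1) -> caps B=0 W=0
Move 4: W@(3,0) -> caps B=0 W=0
Move 5: B@(1,0) -> caps B=0 W=0
Move 6: W@(1,2) -> caps B=0 W=0
Move 7: B@(2,1) -> caps B=0 W=0
Move 8: W@(0,0) -> caps B=0 W=0
Move 9: B@(2,0) -> caps B=0 W=0
Move 10: W@(1,3) -> caps B=0 W=0
Move 11: B@(3,1) -> caps B=1 W=0

Answer: .B..
B.WW
BBW.
.B.B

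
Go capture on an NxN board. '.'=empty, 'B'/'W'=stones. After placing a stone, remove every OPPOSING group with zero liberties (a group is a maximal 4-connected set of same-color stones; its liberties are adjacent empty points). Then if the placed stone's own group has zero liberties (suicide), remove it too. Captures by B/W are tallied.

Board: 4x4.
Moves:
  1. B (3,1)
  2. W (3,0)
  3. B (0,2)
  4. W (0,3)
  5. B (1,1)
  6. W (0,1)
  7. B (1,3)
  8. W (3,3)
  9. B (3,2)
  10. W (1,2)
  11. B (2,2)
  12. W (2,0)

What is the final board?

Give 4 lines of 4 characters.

Move 1: B@(3,1) -> caps B=0 W=0
Move 2: W@(3,0) -> caps B=0 W=0
Move 3: B@(0,2) -> caps B=0 W=0
Move 4: W@(0,3) -> caps B=0 W=0
Move 5: B@(1,1) -> caps B=0 W=0
Move 6: W@(0,1) -> caps B=0 W=0
Move 7: B@(1,3) -> caps B=1 W=0
Move 8: W@(3,3) -> caps B=1 W=0
Move 9: B@(3,2) -> caps B=1 W=0
Move 10: W@(1,2) -> caps B=1 W=0
Move 11: B@(2,2) -> caps B=2 W=0
Move 12: W@(2,0) -> caps B=2 W=0

Answer: .WB.
.B.B
W.B.
WBBW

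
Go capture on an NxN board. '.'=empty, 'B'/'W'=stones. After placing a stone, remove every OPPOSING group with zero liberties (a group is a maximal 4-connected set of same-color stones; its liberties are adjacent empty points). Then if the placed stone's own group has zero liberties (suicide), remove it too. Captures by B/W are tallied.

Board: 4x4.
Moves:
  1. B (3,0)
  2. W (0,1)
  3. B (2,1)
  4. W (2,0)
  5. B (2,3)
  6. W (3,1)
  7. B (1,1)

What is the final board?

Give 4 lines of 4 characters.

Answer: .W..
.B..
WB.B
.W..

Derivation:
Move 1: B@(3,0) -> caps B=0 W=0
Move 2: W@(0,1) -> caps B=0 W=0
Move 3: B@(2,1) -> caps B=0 W=0
Move 4: W@(2,0) -> caps B=0 W=0
Move 5: B@(2,3) -> caps B=0 W=0
Move 6: W@(3,1) -> caps B=0 W=1
Move 7: B@(1,1) -> caps B=0 W=1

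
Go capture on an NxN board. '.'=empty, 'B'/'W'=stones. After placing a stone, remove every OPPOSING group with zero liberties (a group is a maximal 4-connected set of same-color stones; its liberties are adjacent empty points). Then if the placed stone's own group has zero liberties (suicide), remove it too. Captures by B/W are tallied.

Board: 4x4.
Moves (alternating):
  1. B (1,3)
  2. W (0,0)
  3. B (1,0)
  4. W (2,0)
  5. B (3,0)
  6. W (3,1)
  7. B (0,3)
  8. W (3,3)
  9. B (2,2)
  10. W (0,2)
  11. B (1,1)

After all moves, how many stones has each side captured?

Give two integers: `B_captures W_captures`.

Move 1: B@(1,3) -> caps B=0 W=0
Move 2: W@(0,0) -> caps B=0 W=0
Move 3: B@(1,0) -> caps B=0 W=0
Move 4: W@(2,0) -> caps B=0 W=0
Move 5: B@(3,0) -> caps B=0 W=0
Move 6: W@(3,1) -> caps B=0 W=1
Move 7: B@(0,3) -> caps B=0 W=1
Move 8: W@(3,3) -> caps B=0 W=1
Move 9: B@(2,2) -> caps B=0 W=1
Move 10: W@(0,2) -> caps B=0 W=1
Move 11: B@(1,1) -> caps B=0 W=1

Answer: 0 1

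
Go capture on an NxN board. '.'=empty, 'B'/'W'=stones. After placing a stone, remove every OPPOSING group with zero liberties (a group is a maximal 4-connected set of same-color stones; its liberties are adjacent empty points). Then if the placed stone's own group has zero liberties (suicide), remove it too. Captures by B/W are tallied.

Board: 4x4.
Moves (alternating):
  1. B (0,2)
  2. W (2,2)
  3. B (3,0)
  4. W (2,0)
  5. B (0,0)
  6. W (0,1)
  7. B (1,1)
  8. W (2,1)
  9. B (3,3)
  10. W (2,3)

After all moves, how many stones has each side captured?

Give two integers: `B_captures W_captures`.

Move 1: B@(0,2) -> caps B=0 W=0
Move 2: W@(2,2) -> caps B=0 W=0
Move 3: B@(3,0) -> caps B=0 W=0
Move 4: W@(2,0) -> caps B=0 W=0
Move 5: B@(0,0) -> caps B=0 W=0
Move 6: W@(0,1) -> caps B=0 W=0
Move 7: B@(1,1) -> caps B=1 W=0
Move 8: W@(2,1) -> caps B=1 W=0
Move 9: B@(3,3) -> caps B=1 W=0
Move 10: W@(2,3) -> caps B=1 W=0

Answer: 1 0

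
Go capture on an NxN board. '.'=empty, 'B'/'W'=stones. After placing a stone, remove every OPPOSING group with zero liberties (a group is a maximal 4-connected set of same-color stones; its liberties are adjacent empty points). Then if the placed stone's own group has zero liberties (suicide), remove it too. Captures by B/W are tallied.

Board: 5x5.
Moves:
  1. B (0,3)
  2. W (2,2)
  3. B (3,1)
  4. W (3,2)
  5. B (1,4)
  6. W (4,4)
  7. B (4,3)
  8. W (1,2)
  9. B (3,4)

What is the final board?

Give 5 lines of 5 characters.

Move 1: B@(0,3) -> caps B=0 W=0
Move 2: W@(2,2) -> caps B=0 W=0
Move 3: B@(3,1) -> caps B=0 W=0
Move 4: W@(3,2) -> caps B=0 W=0
Move 5: B@(1,4) -> caps B=0 W=0
Move 6: W@(4,4) -> caps B=0 W=0
Move 7: B@(4,3) -> caps B=0 W=0
Move 8: W@(1,2) -> caps B=0 W=0
Move 9: B@(3,4) -> caps B=1 W=0

Answer: ...B.
..W.B
..W..
.BW.B
...B.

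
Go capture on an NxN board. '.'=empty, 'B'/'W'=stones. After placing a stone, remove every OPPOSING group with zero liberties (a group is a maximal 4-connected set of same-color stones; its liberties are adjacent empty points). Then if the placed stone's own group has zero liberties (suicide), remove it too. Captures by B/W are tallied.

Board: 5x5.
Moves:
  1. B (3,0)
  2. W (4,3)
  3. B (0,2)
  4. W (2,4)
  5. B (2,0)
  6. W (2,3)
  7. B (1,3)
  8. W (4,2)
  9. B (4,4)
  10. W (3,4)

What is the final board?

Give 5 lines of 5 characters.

Move 1: B@(3,0) -> caps B=0 W=0
Move 2: W@(4,3) -> caps B=0 W=0
Move 3: B@(0,2) -> caps B=0 W=0
Move 4: W@(2,4) -> caps B=0 W=0
Move 5: B@(2,0) -> caps B=0 W=0
Move 6: W@(2,3) -> caps B=0 W=0
Move 7: B@(1,3) -> caps B=0 W=0
Move 8: W@(4,2) -> caps B=0 W=0
Move 9: B@(4,4) -> caps B=0 W=0
Move 10: W@(3,4) -> caps B=0 W=1

Answer: ..B..
...B.
B..WW
B...W
..WW.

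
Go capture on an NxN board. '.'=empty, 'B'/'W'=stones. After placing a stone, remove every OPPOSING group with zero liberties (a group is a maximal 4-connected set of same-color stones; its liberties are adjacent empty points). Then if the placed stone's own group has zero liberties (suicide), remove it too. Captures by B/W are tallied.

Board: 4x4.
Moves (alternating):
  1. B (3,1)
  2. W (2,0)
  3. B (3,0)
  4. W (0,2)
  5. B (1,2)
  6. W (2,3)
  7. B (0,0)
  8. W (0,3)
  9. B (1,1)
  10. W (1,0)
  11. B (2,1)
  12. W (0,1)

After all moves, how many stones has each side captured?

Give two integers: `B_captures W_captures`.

Move 1: B@(3,1) -> caps B=0 W=0
Move 2: W@(2,0) -> caps B=0 W=0
Move 3: B@(3,0) -> caps B=0 W=0
Move 4: W@(0,2) -> caps B=0 W=0
Move 5: B@(1,2) -> caps B=0 W=0
Move 6: W@(2,3) -> caps B=0 W=0
Move 7: B@(0,0) -> caps B=0 W=0
Move 8: W@(0,3) -> caps B=0 W=0
Move 9: B@(1,1) -> caps B=0 W=0
Move 10: W@(1,0) -> caps B=0 W=0
Move 11: B@(2,1) -> caps B=2 W=0
Move 12: W@(0,1) -> caps B=2 W=0

Answer: 2 0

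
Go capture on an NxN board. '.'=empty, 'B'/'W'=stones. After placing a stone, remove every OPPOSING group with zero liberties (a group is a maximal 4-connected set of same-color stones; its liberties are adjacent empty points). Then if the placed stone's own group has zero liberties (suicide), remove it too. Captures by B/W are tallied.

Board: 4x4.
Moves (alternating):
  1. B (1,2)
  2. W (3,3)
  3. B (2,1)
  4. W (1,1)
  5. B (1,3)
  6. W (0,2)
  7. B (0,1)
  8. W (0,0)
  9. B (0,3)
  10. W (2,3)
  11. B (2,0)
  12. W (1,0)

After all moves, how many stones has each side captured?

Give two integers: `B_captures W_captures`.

Answer: 0 1

Derivation:
Move 1: B@(1,2) -> caps B=0 W=0
Move 2: W@(3,3) -> caps B=0 W=0
Move 3: B@(2,1) -> caps B=0 W=0
Move 4: W@(1,1) -> caps B=0 W=0
Move 5: B@(1,3) -> caps B=0 W=0
Move 6: W@(0,2) -> caps B=0 W=0
Move 7: B@(0,1) -> caps B=0 W=0
Move 8: W@(0,0) -> caps B=0 W=1
Move 9: B@(0,3) -> caps B=0 W=1
Move 10: W@(2,3) -> caps B=0 W=1
Move 11: B@(2,0) -> caps B=0 W=1
Move 12: W@(1,0) -> caps B=0 W=1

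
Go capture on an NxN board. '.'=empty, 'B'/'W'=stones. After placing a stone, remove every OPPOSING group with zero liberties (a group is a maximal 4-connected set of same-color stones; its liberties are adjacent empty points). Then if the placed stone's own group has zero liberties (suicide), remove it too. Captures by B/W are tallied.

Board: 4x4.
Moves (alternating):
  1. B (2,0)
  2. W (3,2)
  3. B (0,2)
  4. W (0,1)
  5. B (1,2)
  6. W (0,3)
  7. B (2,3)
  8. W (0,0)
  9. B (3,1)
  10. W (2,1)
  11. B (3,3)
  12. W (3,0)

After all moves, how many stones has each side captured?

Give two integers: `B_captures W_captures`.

Move 1: B@(2,0) -> caps B=0 W=0
Move 2: W@(3,2) -> caps B=0 W=0
Move 3: B@(0,2) -> caps B=0 W=0
Move 4: W@(0,1) -> caps B=0 W=0
Move 5: B@(1,2) -> caps B=0 W=0
Move 6: W@(0,3) -> caps B=0 W=0
Move 7: B@(2,3) -> caps B=0 W=0
Move 8: W@(0,0) -> caps B=0 W=0
Move 9: B@(3,1) -> caps B=0 W=0
Move 10: W@(2,1) -> caps B=0 W=0
Move 11: B@(3,3) -> caps B=0 W=0
Move 12: W@(3,0) -> caps B=0 W=1

Answer: 0 1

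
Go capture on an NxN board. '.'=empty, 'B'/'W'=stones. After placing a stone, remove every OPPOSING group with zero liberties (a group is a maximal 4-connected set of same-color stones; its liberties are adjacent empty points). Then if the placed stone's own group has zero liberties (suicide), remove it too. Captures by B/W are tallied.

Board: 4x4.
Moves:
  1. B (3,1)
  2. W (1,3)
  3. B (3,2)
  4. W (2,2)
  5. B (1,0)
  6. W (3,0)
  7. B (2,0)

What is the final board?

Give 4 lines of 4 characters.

Answer: ....
B..W
B.W.
.BB.

Derivation:
Move 1: B@(3,1) -> caps B=0 W=0
Move 2: W@(1,3) -> caps B=0 W=0
Move 3: B@(3,2) -> caps B=0 W=0
Move 4: W@(2,2) -> caps B=0 W=0
Move 5: B@(1,0) -> caps B=0 W=0
Move 6: W@(3,0) -> caps B=0 W=0
Move 7: B@(2,0) -> caps B=1 W=0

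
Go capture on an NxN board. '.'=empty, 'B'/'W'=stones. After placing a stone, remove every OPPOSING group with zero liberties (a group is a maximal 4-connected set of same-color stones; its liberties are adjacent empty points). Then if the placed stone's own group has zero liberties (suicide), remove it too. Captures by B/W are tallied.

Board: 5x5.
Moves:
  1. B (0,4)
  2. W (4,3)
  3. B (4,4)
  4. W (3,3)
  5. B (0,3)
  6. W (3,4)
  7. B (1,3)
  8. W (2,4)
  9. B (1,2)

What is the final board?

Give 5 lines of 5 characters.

Answer: ...BB
..BB.
....W
...WW
...W.

Derivation:
Move 1: B@(0,4) -> caps B=0 W=0
Move 2: W@(4,3) -> caps B=0 W=0
Move 3: B@(4,4) -> caps B=0 W=0
Move 4: W@(3,3) -> caps B=0 W=0
Move 5: B@(0,3) -> caps B=0 W=0
Move 6: W@(3,4) -> caps B=0 W=1
Move 7: B@(1,3) -> caps B=0 W=1
Move 8: W@(2,4) -> caps B=0 W=1
Move 9: B@(1,2) -> caps B=0 W=1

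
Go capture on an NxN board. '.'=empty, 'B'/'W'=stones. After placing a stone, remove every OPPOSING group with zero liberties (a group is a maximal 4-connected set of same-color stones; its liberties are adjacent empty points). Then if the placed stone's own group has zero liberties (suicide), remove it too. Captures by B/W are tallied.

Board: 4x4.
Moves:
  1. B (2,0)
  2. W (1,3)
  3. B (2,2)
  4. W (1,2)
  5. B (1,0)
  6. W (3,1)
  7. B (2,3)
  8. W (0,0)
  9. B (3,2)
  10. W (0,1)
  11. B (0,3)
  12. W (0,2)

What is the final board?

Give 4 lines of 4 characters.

Answer: WWW.
B.WW
B.BB
.WB.

Derivation:
Move 1: B@(2,0) -> caps B=0 W=0
Move 2: W@(1,3) -> caps B=0 W=0
Move 3: B@(2,2) -> caps B=0 W=0
Move 4: W@(1,2) -> caps B=0 W=0
Move 5: B@(1,0) -> caps B=0 W=0
Move 6: W@(3,1) -> caps B=0 W=0
Move 7: B@(2,3) -> caps B=0 W=0
Move 8: W@(0,0) -> caps B=0 W=0
Move 9: B@(3,2) -> caps B=0 W=0
Move 10: W@(0,1) -> caps B=0 W=0
Move 11: B@(0,3) -> caps B=0 W=0
Move 12: W@(0,2) -> caps B=0 W=1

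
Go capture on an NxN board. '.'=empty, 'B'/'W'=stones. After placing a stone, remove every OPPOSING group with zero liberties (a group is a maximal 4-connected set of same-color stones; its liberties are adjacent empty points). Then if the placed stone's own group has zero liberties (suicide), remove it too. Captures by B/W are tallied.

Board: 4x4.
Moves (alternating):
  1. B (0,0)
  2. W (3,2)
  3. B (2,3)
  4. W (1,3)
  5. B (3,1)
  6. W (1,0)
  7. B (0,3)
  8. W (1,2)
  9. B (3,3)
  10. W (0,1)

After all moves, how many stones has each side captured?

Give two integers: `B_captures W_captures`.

Move 1: B@(0,0) -> caps B=0 W=0
Move 2: W@(3,2) -> caps B=0 W=0
Move 3: B@(2,3) -> caps B=0 W=0
Move 4: W@(1,3) -> caps B=0 W=0
Move 5: B@(3,1) -> caps B=0 W=0
Move 6: W@(1,0) -> caps B=0 W=0
Move 7: B@(0,3) -> caps B=0 W=0
Move 8: W@(1,2) -> caps B=0 W=0
Move 9: B@(3,3) -> caps B=0 W=0
Move 10: W@(0,1) -> caps B=0 W=1

Answer: 0 1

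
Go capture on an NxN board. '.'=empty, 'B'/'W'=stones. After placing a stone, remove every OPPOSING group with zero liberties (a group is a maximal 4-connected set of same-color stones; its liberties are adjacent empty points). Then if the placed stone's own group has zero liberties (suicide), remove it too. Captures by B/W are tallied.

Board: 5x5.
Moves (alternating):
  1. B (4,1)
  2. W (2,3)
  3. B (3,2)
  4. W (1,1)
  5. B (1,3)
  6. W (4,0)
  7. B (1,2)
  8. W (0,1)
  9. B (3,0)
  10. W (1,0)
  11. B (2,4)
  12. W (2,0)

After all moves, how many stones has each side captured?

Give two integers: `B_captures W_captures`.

Answer: 1 0

Derivation:
Move 1: B@(4,1) -> caps B=0 W=0
Move 2: W@(2,3) -> caps B=0 W=0
Move 3: B@(3,2) -> caps B=0 W=0
Move 4: W@(1,1) -> caps B=0 W=0
Move 5: B@(1,3) -> caps B=0 W=0
Move 6: W@(4,0) -> caps B=0 W=0
Move 7: B@(1,2) -> caps B=0 W=0
Move 8: W@(0,1) -> caps B=0 W=0
Move 9: B@(3,0) -> caps B=1 W=0
Move 10: W@(1,0) -> caps B=1 W=0
Move 11: B@(2,4) -> caps B=1 W=0
Move 12: W@(2,0) -> caps B=1 W=0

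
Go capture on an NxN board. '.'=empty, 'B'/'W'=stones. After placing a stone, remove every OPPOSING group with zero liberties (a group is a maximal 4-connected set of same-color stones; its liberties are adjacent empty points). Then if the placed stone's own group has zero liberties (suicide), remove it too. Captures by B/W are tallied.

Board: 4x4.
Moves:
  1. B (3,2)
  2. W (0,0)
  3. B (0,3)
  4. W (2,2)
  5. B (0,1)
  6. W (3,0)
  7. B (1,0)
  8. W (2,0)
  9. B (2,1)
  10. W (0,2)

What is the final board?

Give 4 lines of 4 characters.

Answer: .BWB
B...
WBW.
W.B.

Derivation:
Move 1: B@(3,2) -> caps B=0 W=0
Move 2: W@(0,0) -> caps B=0 W=0
Move 3: B@(0,3) -> caps B=0 W=0
Move 4: W@(2,2) -> caps B=0 W=0
Move 5: B@(0,1) -> caps B=0 W=0
Move 6: W@(3,0) -> caps B=0 W=0
Move 7: B@(1,0) -> caps B=1 W=0
Move 8: W@(2,0) -> caps B=1 W=0
Move 9: B@(2,1) -> caps B=1 W=0
Move 10: W@(0,2) -> caps B=1 W=0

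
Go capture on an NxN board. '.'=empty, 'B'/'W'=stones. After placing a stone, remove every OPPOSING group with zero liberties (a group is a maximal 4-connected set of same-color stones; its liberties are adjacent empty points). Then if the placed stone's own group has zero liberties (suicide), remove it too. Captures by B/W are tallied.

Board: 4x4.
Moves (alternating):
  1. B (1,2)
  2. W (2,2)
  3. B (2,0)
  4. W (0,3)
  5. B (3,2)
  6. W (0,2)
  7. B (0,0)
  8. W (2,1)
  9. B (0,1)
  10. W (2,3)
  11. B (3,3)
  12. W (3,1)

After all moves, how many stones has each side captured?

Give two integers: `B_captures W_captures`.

Answer: 0 2

Derivation:
Move 1: B@(1,2) -> caps B=0 W=0
Move 2: W@(2,2) -> caps B=0 W=0
Move 3: B@(2,0) -> caps B=0 W=0
Move 4: W@(0,3) -> caps B=0 W=0
Move 5: B@(3,2) -> caps B=0 W=0
Move 6: W@(0,2) -> caps B=0 W=0
Move 7: B@(0,0) -> caps B=0 W=0
Move 8: W@(2,1) -> caps B=0 W=0
Move 9: B@(0,1) -> caps B=0 W=0
Move 10: W@(2,3) -> caps B=0 W=0
Move 11: B@(3,3) -> caps B=0 W=0
Move 12: W@(3,1) -> caps B=0 W=2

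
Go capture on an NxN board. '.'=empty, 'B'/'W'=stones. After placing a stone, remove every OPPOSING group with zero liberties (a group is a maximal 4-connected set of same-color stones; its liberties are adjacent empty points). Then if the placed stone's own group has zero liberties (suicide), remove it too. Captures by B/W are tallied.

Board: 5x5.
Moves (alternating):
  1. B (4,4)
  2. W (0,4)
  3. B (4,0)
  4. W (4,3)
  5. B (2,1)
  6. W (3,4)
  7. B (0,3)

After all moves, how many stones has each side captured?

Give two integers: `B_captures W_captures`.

Move 1: B@(4,4) -> caps B=0 W=0
Move 2: W@(0,4) -> caps B=0 W=0
Move 3: B@(4,0) -> caps B=0 W=0
Move 4: W@(4,3) -> caps B=0 W=0
Move 5: B@(2,1) -> caps B=0 W=0
Move 6: W@(3,4) -> caps B=0 W=1
Move 7: B@(0,3) -> caps B=0 W=1

Answer: 0 1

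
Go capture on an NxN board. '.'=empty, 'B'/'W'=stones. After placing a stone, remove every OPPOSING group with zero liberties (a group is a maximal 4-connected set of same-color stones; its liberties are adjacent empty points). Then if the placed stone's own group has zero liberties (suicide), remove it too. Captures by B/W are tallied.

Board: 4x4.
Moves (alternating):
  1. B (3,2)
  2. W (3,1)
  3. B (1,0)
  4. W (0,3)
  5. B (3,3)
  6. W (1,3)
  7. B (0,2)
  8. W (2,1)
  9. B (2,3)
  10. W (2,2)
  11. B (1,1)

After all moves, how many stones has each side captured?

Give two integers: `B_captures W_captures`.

Answer: 0 3

Derivation:
Move 1: B@(3,2) -> caps B=0 W=0
Move 2: W@(3,1) -> caps B=0 W=0
Move 3: B@(1,0) -> caps B=0 W=0
Move 4: W@(0,3) -> caps B=0 W=0
Move 5: B@(3,3) -> caps B=0 W=0
Move 6: W@(1,3) -> caps B=0 W=0
Move 7: B@(0,2) -> caps B=0 W=0
Move 8: W@(2,1) -> caps B=0 W=0
Move 9: B@(2,3) -> caps B=0 W=0
Move 10: W@(2,2) -> caps B=0 W=3
Move 11: B@(1,1) -> caps B=0 W=3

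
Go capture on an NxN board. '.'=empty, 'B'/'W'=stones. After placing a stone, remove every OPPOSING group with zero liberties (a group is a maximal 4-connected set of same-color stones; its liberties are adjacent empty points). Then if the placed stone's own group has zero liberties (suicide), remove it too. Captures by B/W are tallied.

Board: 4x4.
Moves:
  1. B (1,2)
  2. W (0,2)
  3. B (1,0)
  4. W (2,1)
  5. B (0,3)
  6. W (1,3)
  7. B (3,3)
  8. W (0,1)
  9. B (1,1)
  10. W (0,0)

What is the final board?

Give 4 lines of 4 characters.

Move 1: B@(1,2) -> caps B=0 W=0
Move 2: W@(0,2) -> caps B=0 W=0
Move 3: B@(1,0) -> caps B=0 W=0
Move 4: W@(2,1) -> caps B=0 W=0
Move 5: B@(0,3) -> caps B=0 W=0
Move 6: W@(1,3) -> caps B=0 W=1
Move 7: B@(3,3) -> caps B=0 W=1
Move 8: W@(0,1) -> caps B=0 W=1
Move 9: B@(1,1) -> caps B=0 W=1
Move 10: W@(0,0) -> caps B=0 W=1

Answer: WWW.
BBBW
.W..
...B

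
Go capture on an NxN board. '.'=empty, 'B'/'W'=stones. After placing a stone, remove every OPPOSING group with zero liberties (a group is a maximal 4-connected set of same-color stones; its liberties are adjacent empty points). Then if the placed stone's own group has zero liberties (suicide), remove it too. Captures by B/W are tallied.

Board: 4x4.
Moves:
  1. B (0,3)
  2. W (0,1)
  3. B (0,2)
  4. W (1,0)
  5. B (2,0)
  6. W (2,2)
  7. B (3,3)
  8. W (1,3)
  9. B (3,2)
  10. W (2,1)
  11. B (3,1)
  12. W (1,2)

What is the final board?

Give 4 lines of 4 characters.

Move 1: B@(0,3) -> caps B=0 W=0
Move 2: W@(0,1) -> caps B=0 W=0
Move 3: B@(0,2) -> caps B=0 W=0
Move 4: W@(1,0) -> caps B=0 W=0
Move 5: B@(2,0) -> caps B=0 W=0
Move 6: W@(2,2) -> caps B=0 W=0
Move 7: B@(3,3) -> caps B=0 W=0
Move 8: W@(1,3) -> caps B=0 W=0
Move 9: B@(3,2) -> caps B=0 W=0
Move 10: W@(2,1) -> caps B=0 W=0
Move 11: B@(3,1) -> caps B=0 W=0
Move 12: W@(1,2) -> caps B=0 W=2

Answer: .W..
W.WW
BWW.
.BBB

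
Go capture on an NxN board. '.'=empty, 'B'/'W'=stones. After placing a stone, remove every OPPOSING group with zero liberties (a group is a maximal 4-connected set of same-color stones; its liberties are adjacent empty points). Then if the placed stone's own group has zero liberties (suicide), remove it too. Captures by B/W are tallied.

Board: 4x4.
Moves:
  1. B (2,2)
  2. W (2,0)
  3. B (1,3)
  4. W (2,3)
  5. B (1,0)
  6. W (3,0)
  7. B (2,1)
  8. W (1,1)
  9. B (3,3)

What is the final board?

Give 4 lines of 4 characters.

Answer: ....
BW.B
WBB.
W..B

Derivation:
Move 1: B@(2,2) -> caps B=0 W=0
Move 2: W@(2,0) -> caps B=0 W=0
Move 3: B@(1,3) -> caps B=0 W=0
Move 4: W@(2,3) -> caps B=0 W=0
Move 5: B@(1,0) -> caps B=0 W=0
Move 6: W@(3,0) -> caps B=0 W=0
Move 7: B@(2,1) -> caps B=0 W=0
Move 8: W@(1,1) -> caps B=0 W=0
Move 9: B@(3,3) -> caps B=1 W=0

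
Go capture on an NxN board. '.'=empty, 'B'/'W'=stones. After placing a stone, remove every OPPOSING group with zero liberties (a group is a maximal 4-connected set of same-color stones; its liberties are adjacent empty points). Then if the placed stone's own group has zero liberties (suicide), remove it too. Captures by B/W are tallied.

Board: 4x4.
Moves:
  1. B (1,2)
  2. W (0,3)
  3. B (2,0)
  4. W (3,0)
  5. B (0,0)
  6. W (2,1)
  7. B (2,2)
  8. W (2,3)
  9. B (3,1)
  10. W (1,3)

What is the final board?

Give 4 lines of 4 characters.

Answer: B..W
..BW
BWBW
.B..

Derivation:
Move 1: B@(1,2) -> caps B=0 W=0
Move 2: W@(0,3) -> caps B=0 W=0
Move 3: B@(2,0) -> caps B=0 W=0
Move 4: W@(3,0) -> caps B=0 W=0
Move 5: B@(0,0) -> caps B=0 W=0
Move 6: W@(2,1) -> caps B=0 W=0
Move 7: B@(2,2) -> caps B=0 W=0
Move 8: W@(2,3) -> caps B=0 W=0
Move 9: B@(3,1) -> caps B=1 W=0
Move 10: W@(1,3) -> caps B=1 W=0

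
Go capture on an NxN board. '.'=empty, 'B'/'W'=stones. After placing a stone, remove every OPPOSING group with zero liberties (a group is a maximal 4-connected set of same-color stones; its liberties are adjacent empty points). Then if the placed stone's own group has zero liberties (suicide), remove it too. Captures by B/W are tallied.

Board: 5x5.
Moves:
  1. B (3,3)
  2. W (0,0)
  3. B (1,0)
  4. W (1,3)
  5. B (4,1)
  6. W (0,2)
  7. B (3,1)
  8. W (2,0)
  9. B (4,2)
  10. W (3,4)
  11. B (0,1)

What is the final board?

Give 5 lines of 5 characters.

Answer: .BW..
B..W.
W....
.B.BW
.BB..

Derivation:
Move 1: B@(3,3) -> caps B=0 W=0
Move 2: W@(0,0) -> caps B=0 W=0
Move 3: B@(1,0) -> caps B=0 W=0
Move 4: W@(1,3) -> caps B=0 W=0
Move 5: B@(4,1) -> caps B=0 W=0
Move 6: W@(0,2) -> caps B=0 W=0
Move 7: B@(3,1) -> caps B=0 W=0
Move 8: W@(2,0) -> caps B=0 W=0
Move 9: B@(4,2) -> caps B=0 W=0
Move 10: W@(3,4) -> caps B=0 W=0
Move 11: B@(0,1) -> caps B=1 W=0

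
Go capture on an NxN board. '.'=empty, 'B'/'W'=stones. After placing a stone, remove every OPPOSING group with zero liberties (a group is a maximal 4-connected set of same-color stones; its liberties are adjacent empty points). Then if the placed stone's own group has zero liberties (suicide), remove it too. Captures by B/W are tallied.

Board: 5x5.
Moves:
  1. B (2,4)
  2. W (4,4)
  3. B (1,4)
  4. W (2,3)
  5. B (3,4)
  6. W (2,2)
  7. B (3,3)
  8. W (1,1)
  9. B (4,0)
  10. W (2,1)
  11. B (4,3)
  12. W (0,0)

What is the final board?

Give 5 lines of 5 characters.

Answer: W....
.W..B
.WWWB
...BB
B..B.

Derivation:
Move 1: B@(2,4) -> caps B=0 W=0
Move 2: W@(4,4) -> caps B=0 W=0
Move 3: B@(1,4) -> caps B=0 W=0
Move 4: W@(2,3) -> caps B=0 W=0
Move 5: B@(3,4) -> caps B=0 W=0
Move 6: W@(2,2) -> caps B=0 W=0
Move 7: B@(3,3) -> caps B=0 W=0
Move 8: W@(1,1) -> caps B=0 W=0
Move 9: B@(4,0) -> caps B=0 W=0
Move 10: W@(2,1) -> caps B=0 W=0
Move 11: B@(4,3) -> caps B=1 W=0
Move 12: W@(0,0) -> caps B=1 W=0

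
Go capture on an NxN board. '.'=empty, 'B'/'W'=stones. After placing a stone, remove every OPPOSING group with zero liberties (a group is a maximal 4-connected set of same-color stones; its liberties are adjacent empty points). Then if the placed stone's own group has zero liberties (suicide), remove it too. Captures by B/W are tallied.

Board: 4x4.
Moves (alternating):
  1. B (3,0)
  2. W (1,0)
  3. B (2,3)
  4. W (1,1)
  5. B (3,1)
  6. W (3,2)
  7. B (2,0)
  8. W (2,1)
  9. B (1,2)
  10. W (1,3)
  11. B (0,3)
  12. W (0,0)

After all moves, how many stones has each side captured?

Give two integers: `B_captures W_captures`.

Answer: 1 3

Derivation:
Move 1: B@(3,0) -> caps B=0 W=0
Move 2: W@(1,0) -> caps B=0 W=0
Move 3: B@(2,3) -> caps B=0 W=0
Move 4: W@(1,1) -> caps B=0 W=0
Move 5: B@(3,1) -> caps B=0 W=0
Move 6: W@(3,2) -> caps B=0 W=0
Move 7: B@(2,0) -> caps B=0 W=0
Move 8: W@(2,1) -> caps B=0 W=3
Move 9: B@(1,2) -> caps B=0 W=3
Move 10: W@(1,3) -> caps B=0 W=3
Move 11: B@(0,3) -> caps B=1 W=3
Move 12: W@(0,0) -> caps B=1 W=3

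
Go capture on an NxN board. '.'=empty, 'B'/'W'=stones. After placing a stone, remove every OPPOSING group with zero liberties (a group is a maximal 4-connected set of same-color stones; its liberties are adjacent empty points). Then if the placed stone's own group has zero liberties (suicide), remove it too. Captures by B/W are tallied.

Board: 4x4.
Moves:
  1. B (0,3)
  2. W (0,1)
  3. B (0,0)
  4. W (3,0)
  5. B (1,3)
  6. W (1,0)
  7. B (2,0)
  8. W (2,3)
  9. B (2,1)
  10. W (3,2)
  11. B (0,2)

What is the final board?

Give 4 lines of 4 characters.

Answer: .WBB
W..B
BB.W
W.W.

Derivation:
Move 1: B@(0,3) -> caps B=0 W=0
Move 2: W@(0,1) -> caps B=0 W=0
Move 3: B@(0,0) -> caps B=0 W=0
Move 4: W@(3,0) -> caps B=0 W=0
Move 5: B@(1,3) -> caps B=0 W=0
Move 6: W@(1,0) -> caps B=0 W=1
Move 7: B@(2,0) -> caps B=0 W=1
Move 8: W@(2,3) -> caps B=0 W=1
Move 9: B@(2,1) -> caps B=0 W=1
Move 10: W@(3,2) -> caps B=0 W=1
Move 11: B@(0,2) -> caps B=0 W=1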